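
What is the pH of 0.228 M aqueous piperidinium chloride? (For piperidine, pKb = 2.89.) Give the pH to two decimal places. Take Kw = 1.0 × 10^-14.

pH = 5.88

C5H10NH2+ is the conjugate acid of the weak base C5H10NH.
Kb = 10^(−2.89) = 1.29 × 10^-3
Ka = Kw/Kb = 1.0×10^-14 / 1.29 × 10^-3 = 7.75 × 10^-12
Ka = x²/(0.228 − x) = 7.75 × 10^-12
Since Ka ≪ C₀, x ≈ √(Ka·C₀) = 1.33 × 10^-6 M.
pH = −log(1.33 × 10^-6) = 5.88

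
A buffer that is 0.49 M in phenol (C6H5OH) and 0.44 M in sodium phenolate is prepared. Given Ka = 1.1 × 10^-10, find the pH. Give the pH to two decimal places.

pH = 9.91

pKa = −log(1.1 × 10^-10) = 9.959
pH = pKa + log([A⁻]/[HA]) = 9.959 + log(0.44/0.49)
pH = 9.959 + (-0.047) = 9.91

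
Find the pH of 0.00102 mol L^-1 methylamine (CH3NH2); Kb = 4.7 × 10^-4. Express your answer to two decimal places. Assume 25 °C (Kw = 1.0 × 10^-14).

pH = 10.70

CH3NH2 + H2O ⇌ CH3NH3+ + OH-
From the ICE table, Kb = x²/(0.00102 − x) = 4.7 × 10^-4.
The 5% rule fails; solving x² + Kb·x − Kb·C₀ = 0 exactly:
x = (−Kb + √(Kb² + 4·Kb·C₀))/2 = 4.96 × 10^-4 M
pOH = −log(4.96 × 10^-4) = 3.30; pH = 14.00 − 3.30 = 10.70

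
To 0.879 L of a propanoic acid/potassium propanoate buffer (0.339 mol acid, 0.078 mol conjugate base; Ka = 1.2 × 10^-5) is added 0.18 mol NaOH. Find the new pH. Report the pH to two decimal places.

After neutralization: n(CH3CH2COOH) = 0.159 mol, n(CH3CH2COO-) = 0.258 mol.
pKa = −log(1.2 × 10^-5) = 4.921
pH = pKa + log(n_CH3CH2COO-/n_CH3CH2COOH) = 4.921 + log(0.258/0.159) = 4.921 + (+0.210)

pH = 5.13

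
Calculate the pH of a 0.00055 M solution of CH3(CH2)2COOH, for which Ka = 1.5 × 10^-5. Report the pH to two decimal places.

CH3(CH2)2COOH ⇌ CH3(CH2)2COO- + H+
From the ICE table, Ka = [H+]²/(0.00055 − [H+]) = 1.5 × 10^-5.
Here C₀/Ka ≈ 36.7, so the small-[H+] approximation fails. Use the quadratic:
[H+] = (−Ka + √(Ka² + 4·Ka·C₀))/2 = 8.36 × 10^-5 M
pH = −log(8.36 × 10^-5) = 4.08

pH = 4.08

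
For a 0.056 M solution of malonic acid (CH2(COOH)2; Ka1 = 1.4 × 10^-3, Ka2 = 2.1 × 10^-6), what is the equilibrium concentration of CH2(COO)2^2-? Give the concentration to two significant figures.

2.1 × 10^-6 M

First ionization gives [H+] ≈ [CH2(COOH)COO-] = 8.18 × 10^-3 M.
Second step: Ka2 = [H+][CH2(COO)2^2-]/[CH2(COOH)COO-] ≈ [CH2(COO)2^2-] (since [H+] ≈ [CH2(COOH)COO-]).
So [CH2(COO)2^2-] ≈ Ka2.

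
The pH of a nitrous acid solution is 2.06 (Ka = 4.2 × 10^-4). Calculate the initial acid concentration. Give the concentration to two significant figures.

C₀ = 1.9 × 10^-1 M

[H+] = 10^(-2.06) = 8.71 × 10^-3 M = x
Ka = x²/(C₀ − x) ⇒ C₀ = x + x²/Ka
C₀ = 8.71 × 10^-3 + (8.71 × 10^-3)²/(4.2 × 10^-4) = 1.89 × 10^-1 M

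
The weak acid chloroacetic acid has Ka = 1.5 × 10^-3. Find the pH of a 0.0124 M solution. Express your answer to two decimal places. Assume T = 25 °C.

ClCH2COOH ⇌ ClCH2COO- + H+
Ka = x²/(0.0124 − x) = 1.5 × 10^-3
x is not negligible relative to C₀; solve x² + 0.0015·x − 1.86e-05 = 0.
x = (−Ka + √(Ka² + 4·Ka·C₀))/2 = 3.63 × 10^-3 M
pH = −log[H+] = −log(3.63 × 10^-3) = 2.44

pH = 2.44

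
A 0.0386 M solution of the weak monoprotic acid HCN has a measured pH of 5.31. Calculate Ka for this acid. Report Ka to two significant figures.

Ka = 6.2 × 10^-10

[H+] = 10^(-5.31) = 4.90 × 10^-6 M
At equilibrium [HA] = 0.0386 − 4.90 × 10^-6 = 3.86 × 10^-2 M
Ka = [H+][A-]/[HA] = (4.90 × 10^-6)² / 3.86 × 10^-2 = 6.2 × 10^-10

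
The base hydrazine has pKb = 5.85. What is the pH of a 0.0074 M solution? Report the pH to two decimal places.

pH = 10.01

N2H4 + H2O ⇌ N2H5+ + OH-
Kb = 10^(−5.85) = 1.41 × 10^-6
Let x = [OH-] at equilibrium. Kb = x²/(0.0074 − x).
Assume x ≪ 0.0074: x ≈ √(1.41 × 10^-6 × 0.0074) = 1.02 × 10^-4 M
Check: 1.4% ionized — well under 5%, approximation valid.
pOH = −log(1.02 × 10^-4) = 3.99; pH = 14.00 − 3.99 = 10.01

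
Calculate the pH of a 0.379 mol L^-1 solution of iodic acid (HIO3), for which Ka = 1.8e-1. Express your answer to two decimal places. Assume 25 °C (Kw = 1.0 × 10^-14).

pH = 0.73

HIO3 ⇌ IO3- + H+
From the ICE table, Ka = [H+]²/(0.379 − [H+]) = 1.8 × 10^-1.
The 5% rule fails; solving [H+]² + Ka·[H+] − Ka·C₀ = 0 exactly:
[H+] = [−0.18 + √(0.18² + 0.273)]/2 = 1.86 × 10^-1 M
pH = −log(1.86 × 10^-1) = 0.73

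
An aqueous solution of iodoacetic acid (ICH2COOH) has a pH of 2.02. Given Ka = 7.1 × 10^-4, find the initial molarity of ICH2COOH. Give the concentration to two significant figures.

C₀ = 1.4 × 10^-1 M

[H+] = 10^(-2.02) = 9.55 × 10^-3 M = x
Ka = x²/(C₀ − x) ⇒ C₀ = x + x²/Ka
C₀ = 9.55 × 10^-3 + (9.55 × 10^-3)²/(7.1 × 10^-4) = 1.38 × 10^-1 M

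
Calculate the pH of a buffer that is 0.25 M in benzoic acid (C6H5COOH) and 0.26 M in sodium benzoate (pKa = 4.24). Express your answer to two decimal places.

Henderson–Hasselbalch: pH = pKa + log([C6H5COO-]/[C6H5COOH]) = 4.24 + log(0.26/0.25)
pH = 4.24 + (+0.017) = 4.26

pH = 4.26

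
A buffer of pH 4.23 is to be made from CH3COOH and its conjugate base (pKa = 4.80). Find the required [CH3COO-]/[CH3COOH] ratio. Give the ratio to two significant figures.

pH = pKa + log(r) ⇒ log(r) = 4.23 − 4.80 = -0.57
r = [CH3COO-]/[CH3COOH] = 10^(-0.57) = 0.269

ratio = 0.27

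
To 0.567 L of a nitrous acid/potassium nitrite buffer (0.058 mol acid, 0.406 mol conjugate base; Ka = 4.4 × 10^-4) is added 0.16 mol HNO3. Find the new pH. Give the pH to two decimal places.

Added H+ converts NO2- to HNO2: HNO2 → 0.218 mol, NO2- → 0.246 mol.
pKa = −log(4.4 × 10^-4) = 3.357
Henderson–Hasselbalch with mole ratio 0.246/0.218: pH = 3.357 + (+0.052)

pH = 3.41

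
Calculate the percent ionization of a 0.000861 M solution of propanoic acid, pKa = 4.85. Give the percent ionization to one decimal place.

CH3CH2COOH ⇌ CH3CH2COO- + H+; let x = [H+] at equilibrium.
Ka = 10^(−4.85) = 1.41 × 10^-5
Solve x² + 1.41e-05x − 1.21e-08 = 0 → x = 1.03 × 10^-4 M
Fraction ionized = 1.03 × 10^-4 / 0.000861 = 0.1196 → 12.0%

12.0%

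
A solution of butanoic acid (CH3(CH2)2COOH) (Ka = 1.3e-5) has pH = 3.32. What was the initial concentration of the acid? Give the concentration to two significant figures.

[H+] = 10^(-3.32) = 4.79 × 10^-4 M = x
Ka = x²/(C₀ − x) ⇒ C₀ = x + x²/Ka
C₀ = 4.79 × 10^-4 + (4.79 × 10^-4)²/(1.3 × 10^-5) = 1.81 × 10^-2 M

C₀ = 1.8 × 10^-2 M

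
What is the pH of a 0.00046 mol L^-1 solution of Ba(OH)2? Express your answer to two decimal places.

Ba(OH)2 is a strong base (each formula unit releases 2 OH-); [OH-] = 0.00092 M.
pOH = -log(0.00092) = 3.04
pH = 14.00 - 3.04 = 10.96

pH = 10.96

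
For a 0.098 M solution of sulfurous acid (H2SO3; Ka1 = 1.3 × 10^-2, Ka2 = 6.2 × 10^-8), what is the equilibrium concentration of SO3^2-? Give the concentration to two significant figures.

First ionization gives [H+] ≈ [HSO3-] = 2.98 × 10^-2 M.
Second step: Ka2 = [H+][SO3^2-]/[HSO3-] ≈ [SO3^2-] (since [H+] ≈ [HSO3-]).
So [SO3^2-] ≈ Ka2.

6.2 × 10^-8 M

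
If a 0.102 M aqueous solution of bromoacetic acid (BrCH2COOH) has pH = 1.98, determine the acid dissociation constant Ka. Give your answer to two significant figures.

[H+] = 10^(-1.98) = 1.05 × 10^-2 M
At equilibrium [HA] = 0.102 − 1.05 × 10^-2 = 9.15 × 10^-2 M
Ka = [H+][A-]/[HA] = (1.05 × 10^-2)² / 9.15 × 10^-2 = 1.2 × 10^-3

Ka = 1.2 × 10^-3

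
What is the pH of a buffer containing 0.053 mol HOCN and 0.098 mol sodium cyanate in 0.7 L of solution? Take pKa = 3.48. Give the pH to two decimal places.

pH = 3.75

Henderson–Hasselbalch: pH = pKa + log([OCN-]/[HOCN]) = 3.48 + log(0.098/0.053)
pH = 3.48 + (+0.267) = 3.75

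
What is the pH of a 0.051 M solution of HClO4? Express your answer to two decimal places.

HClO4 is a strong acid and dissociates completely, so [H+] = 0.051 M.
pH = -log(0.051) = 1.29

pH = 1.29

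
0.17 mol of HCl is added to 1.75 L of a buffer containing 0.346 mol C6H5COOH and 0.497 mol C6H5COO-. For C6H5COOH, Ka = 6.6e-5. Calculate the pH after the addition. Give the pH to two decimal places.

pH = 3.98

Added H+ converts C6H5COO- to C6H5COOH: C6H5COOH → 0.516 mol, C6H5COO- → 0.327 mol.
pKa = −log(6.6 × 10^-5) = 4.180
Henderson–Hasselbalch with mole ratio 0.327/0.516: pH = 4.180 + (-0.198)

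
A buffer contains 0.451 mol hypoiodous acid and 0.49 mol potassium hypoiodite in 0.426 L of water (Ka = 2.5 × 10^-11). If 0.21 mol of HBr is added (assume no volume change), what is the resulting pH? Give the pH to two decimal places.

After neutralization: n(HOI) = 0.661 mol, n(OI-) = 0.28 mol.
pKa = −log(2.5 × 10^-11) = 10.602
pH = pKa + log([A⁻]/[HA]) = 10.602 + log(0.28/0.661) = 10.602 -0.373

pH = 10.23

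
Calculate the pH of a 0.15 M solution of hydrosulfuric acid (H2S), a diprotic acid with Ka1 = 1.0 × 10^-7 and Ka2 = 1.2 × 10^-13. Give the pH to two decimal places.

pH = 3.91

Since Ka1 ≫ Ka2, the first ionization dominates [H+].
Ka1 = x²/(0.15 − x) = 1.0 × 10^-7
x ≈ √(1.0 × 10^-7 × 0.15) = 1.22 × 10^-4 M
pH = −log(1.22 × 10^-4) = 3.91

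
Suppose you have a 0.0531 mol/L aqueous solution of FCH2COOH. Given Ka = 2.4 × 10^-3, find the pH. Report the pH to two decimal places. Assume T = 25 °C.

pH = 1.99

FCH2COOH ⇌ FCH2COO- + H+
Ka = [H+]²/(0.0531 − [H+]) = 2.4 × 10^-3
The 5% rule fails; solving [H+]² + Ka·[H+] − Ka·C₀ = 0 exactly:
[H+] = (−Ka + √(Ka² + 4·Ka·C₀))/2 = 1.02 × 10^-2 M
pH = −log[H+] = −log(1.02 × 10^-2) = 1.99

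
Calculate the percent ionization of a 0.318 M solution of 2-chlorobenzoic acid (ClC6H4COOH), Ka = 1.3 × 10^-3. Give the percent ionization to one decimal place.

6.2%

ClC6H4COOH ⇌ ClC6H4COO- + H+; let x = [H+] at equilibrium.
Ka = x²/(C₀ − x); solving the quadratic gives x = 1.97 × 10^-2 M.
Fraction ionized = 1.97 × 10^-2 / 0.318 = 0.0619 → 6.2%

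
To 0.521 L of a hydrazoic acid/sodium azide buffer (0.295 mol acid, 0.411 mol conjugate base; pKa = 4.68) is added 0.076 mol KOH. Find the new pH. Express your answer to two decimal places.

OH- converts HN3 to N3-: HN3 → 0.219 mol, N3- → 0.487 mol.
pH = pKa + log([A⁻]/[HA]) = 4.68 + log(0.487/0.219) = 4.68 +0.347

pH = 5.03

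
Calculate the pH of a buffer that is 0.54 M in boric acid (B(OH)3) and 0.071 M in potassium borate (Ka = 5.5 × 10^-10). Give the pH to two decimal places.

pKa = −log(5.5 × 10^-10) = 9.260
pH = pKa + log([A⁻]/[HA]) = 9.260 + log(0.071/0.54)
pH = 9.260 + (-0.881) = 8.38

pH = 8.38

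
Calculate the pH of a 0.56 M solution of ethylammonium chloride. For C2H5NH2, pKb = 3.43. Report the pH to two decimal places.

C2H5NH3+ is the conjugate acid of the weak base C2H5NH2.
Kb = 10^(−3.43) = 3.72 × 10^-4
Ka = Kw/Kb = 1.0×10^-14 / 3.72 × 10^-4 = 2.69 × 10^-11
From the ICE table, Ka = x²/(0.56 − x) = 2.69 × 10^-11.
Since Ka ≪ C₀, x ≈ √(Ka·C₀) = 3.88 × 10^-6 M.
Check: 0.00069% ionized — well under 5%, approximation valid.
pH = −log[H+] = −log(3.88 × 10^-6) = 5.41

pH = 5.41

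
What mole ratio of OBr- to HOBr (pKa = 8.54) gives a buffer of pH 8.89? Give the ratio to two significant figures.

pH = pKa + log(r) ⇒ log(r) = 8.89 − 8.54 = +0.35
r = [OBr-]/[HOBr] = 10^(+0.35) = 2.24

ratio = 2.2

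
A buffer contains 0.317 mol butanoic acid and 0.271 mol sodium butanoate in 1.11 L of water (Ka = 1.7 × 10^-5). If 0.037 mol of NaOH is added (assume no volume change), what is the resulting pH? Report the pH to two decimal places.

pH = 4.81

OH- converts CH3(CH2)2COOH to CH3(CH2)2COO-: CH3(CH2)2COOH → 0.28 mol, CH3(CH2)2COO- → 0.308 mol.
pKa = −log(1.7 × 10^-5) = 4.770
pH = pKa + log([A⁻]/[HA]) = 4.770 + log(0.308/0.28) = 4.770 +0.041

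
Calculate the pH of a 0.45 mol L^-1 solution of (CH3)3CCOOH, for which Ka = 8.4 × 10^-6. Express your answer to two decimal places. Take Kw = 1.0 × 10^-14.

pH = 2.71

(CH3)3CCOOH ⇌ (CH3)3CCOO- + H+
From the ICE table, Ka = [H+]²/(0.45 − [H+]) = 8.4 × 10^-6.
Since Ka ≪ C₀, [H+] ≈ √(Ka·C₀) = 1.94 × 10^-3 M.
pH = −log(1.94 × 10^-3) = 2.71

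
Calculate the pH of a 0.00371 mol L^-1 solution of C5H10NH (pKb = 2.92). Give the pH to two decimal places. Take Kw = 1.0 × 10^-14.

C5H10NH + H2O ⇌ C5H10NH2+ + OH-
Kb = 10^(−2.92) = 1.20 × 10^-3
Kb = x²/(0.00371 − x) = 1.20 × 10^-3
Here C₀/Kb ≈ 3.09, so the small-x approximation fails. Use the quadratic:
x = [−0.0012 + √(0.0012² + 1.78e-05)]/2 = 1.59 × 10^-3 M
pOH = 2.80, so pH = 14.00 − pOH = 11.20

pH = 11.20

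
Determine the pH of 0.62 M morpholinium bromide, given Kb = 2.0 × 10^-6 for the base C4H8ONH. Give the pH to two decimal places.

pH = 4.25

C4H8ONH2+ is the conjugate acid of the weak base C4H8ONH.
Ka = Kw/Kb = 1.0×10^-14 / 2.0 × 10^-6 = 5.00 × 10^-9
Let x = [H+] at equilibrium. Ka = x²/(0.62 − x).
Neglecting x in the denominator: x = √(5.00 × 10^-9 × 0.62) = 5.57 × 10^-5 M
pH = −log(5.57 × 10^-5) = 4.25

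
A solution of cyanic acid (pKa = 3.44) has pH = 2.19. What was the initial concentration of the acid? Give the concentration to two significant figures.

C₀ = 1.2 × 10^-1 M

[H+] = 10^(-2.19) = 6.46 × 10^-3 M = x
Ka = 10^(−3.44) = 3.63 × 10^-4
Ka = x²/(C₀ − x) ⇒ C₀ = x + x²/Ka
C₀ = 6.46 × 10^-3 + (6.46 × 10^-3)²/(3.63 × 10^-4) = 1.21 × 10^-1 M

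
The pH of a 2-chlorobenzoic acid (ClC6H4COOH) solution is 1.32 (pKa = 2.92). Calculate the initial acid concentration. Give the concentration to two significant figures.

C₀ = 2.0 M

[H+] = 10^(-1.32) = 4.79 × 10^-2 M = x
Ka = 10^(−2.92) = 1.20 × 10^-3
Ka = x²/(C₀ − x) ⇒ C₀ = x + x²/Ka
C₀ = 4.79 × 10^-2 + (4.79 × 10^-2)²/(1.20 × 10^-3) = 1.96 M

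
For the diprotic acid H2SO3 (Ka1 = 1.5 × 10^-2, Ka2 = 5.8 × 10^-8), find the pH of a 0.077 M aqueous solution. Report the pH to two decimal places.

Since Ka1 ≫ Ka2, the first ionization dominates [H+].
Ka1 = x²/(0.077 − x) = 1.5 × 10^-2
Solving the quadratic: x = (−Ka1 + √(Ka1² + 4·Ka1·C₀))/2 = 2.73 × 10^-2 M
pH = −log(2.73 × 10^-2) = 1.56

pH = 1.56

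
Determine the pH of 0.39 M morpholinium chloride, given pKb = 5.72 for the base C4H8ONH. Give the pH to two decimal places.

pH = 4.34

C4H8ONH2+ is the conjugate acid of the weak base C4H8ONH.
Kb = 10^(−5.72) = 1.91 × 10^-6
Ka = Kw/Kb = 1.0×10^-14 / 1.91 × 10^-6 = 5.24 × 10^-9
From the ICE table, Ka = x²/(0.39 − x) = 5.24 × 10^-9.
Assume x ≪ 0.39: x ≈ √(5.24 × 10^-9 × 0.39) = 4.52 × 10^-5 M
pH = −log(4.52 × 10^-5) = 4.34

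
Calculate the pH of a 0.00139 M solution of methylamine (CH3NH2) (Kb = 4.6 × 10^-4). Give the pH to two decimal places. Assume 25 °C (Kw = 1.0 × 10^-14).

CH3NH2 + H2O ⇌ CH3NH3+ + OH-
Let x = [OH-] at equilibrium. Kb = x²/(0.00139 − x).
x is not negligible relative to C₀; solve x² + 0.00046·x − 6.39e-07 = 0.
x = [−0.00046 + √(0.00046² + 2.56e-06)]/2 = 6.02 × 10^-4 M
pOH = −log(6.02 × 10^-4) = 3.22; pH = 14.00 − 3.22 = 10.78

pH = 10.78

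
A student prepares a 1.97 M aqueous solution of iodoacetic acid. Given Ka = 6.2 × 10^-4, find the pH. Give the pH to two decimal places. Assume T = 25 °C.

ICH2COOH ⇌ ICH2COO- + H+
Ka = x²/(1.97 − x) = 6.2 × 10^-4
Assume x ≪ 1.97: x ≈ √(6.2 × 10^-4 × 1.97) = 3.49 × 10^-2 M
Check: 1.8% ionized — well under 5%, approximation valid.
pH = −log[H+] = −log(3.49 × 10^-2) = 1.46

pH = 1.46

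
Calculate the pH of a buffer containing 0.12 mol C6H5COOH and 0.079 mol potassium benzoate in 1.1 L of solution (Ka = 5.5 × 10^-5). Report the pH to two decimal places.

pH = 4.08

pKa = −log(5.5 × 10^-5) = 4.260
Using pH = pKa + log([base]/[acid]) with [base]/[acid] = 0.079/0.12:
pH = 4.260 + (-0.182) = 4.08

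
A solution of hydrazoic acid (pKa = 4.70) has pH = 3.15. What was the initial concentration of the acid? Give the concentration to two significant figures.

[H+] = 10^(-3.15) = 7.08 × 10^-4 M = x
Ka = 10^(−4.70) = 2.00 × 10^-5
Ka = x²/(C₀ − x) ⇒ C₀ = x + x²/Ka
C₀ = 7.08 × 10^-4 + (7.08 × 10^-4)²/(2.00 × 10^-5) = 2.58 × 10^-2 M

C₀ = 2.6 × 10^-2 M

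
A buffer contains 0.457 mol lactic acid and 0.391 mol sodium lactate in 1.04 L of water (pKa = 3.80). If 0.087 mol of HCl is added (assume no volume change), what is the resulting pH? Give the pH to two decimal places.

After neutralization: n(CH3CH(OH)COOH) = 0.544 mol, n(CH3CH(OH)COO-) = 0.304 mol.
pH = pKa + log([A⁻]/[HA]) = 3.80 + log(0.304/0.544) = 3.80 -0.253

pH = 3.55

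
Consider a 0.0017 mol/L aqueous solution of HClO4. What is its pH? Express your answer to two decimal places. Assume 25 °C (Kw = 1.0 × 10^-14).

pH = 2.77

HClO4 is a strong acid and dissociates completely, so [H+] = 0.0017 M.
pH = -log(0.0017) = 2.77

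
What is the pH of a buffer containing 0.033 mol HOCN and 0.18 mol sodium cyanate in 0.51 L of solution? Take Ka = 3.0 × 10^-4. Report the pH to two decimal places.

pH = 4.26

pKa = −log(3.0 × 10^-4) = 3.523
Henderson–Hasselbalch: pH = pKa + log([OCN-]/[HOCN]) = 3.523 + log(0.18/0.033)
pH = 3.523 + (+0.737) = 4.26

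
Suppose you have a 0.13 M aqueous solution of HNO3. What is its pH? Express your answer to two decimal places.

HNO3 is a strong acid and dissociates completely, so [H+] = 0.13 M.
pH = -log(0.13) = 0.89

pH = 0.89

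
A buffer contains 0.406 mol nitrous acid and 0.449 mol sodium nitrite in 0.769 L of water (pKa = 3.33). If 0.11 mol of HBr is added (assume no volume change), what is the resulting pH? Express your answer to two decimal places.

pH = 3.15

After neutralization: n(HNO2) = 0.516 mol, n(NO2-) = 0.339 mol.
pH = pKa + log([A⁻]/[HA]) = 3.33 + log(0.339/0.516) = 3.33 -0.182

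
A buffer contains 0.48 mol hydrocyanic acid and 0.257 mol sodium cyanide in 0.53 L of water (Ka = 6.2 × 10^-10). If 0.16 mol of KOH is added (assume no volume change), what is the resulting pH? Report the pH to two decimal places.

After neutralization: n(HCN) = 0.32 mol, n(CN-) = 0.417 mol.
pKa = −log(6.2 × 10^-10) = 9.208
pH = pKa + log(n_CN-/n_HCN) = 9.208 + log(0.417/0.32) = 9.208 + (+0.115)

pH = 9.32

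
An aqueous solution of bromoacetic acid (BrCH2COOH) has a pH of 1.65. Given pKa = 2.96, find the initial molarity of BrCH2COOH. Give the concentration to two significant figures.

C₀ = 4.8 × 10^-1 M

[H+] = 10^(-1.65) = 2.24 × 10^-2 M = x
Ka = 10^(−2.96) = 1.10 × 10^-3
Ka = x²/(C₀ − x) ⇒ C₀ = x + x²/Ka
C₀ = 2.24 × 10^-2 + (2.24 × 10^-2)²/(1.10 × 10^-3) = 4.79 × 10^-1 M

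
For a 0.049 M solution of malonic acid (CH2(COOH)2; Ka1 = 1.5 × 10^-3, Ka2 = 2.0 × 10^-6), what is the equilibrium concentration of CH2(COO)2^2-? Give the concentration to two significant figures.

First ionization gives [H+] ≈ [CH2(COOH)COO-] = 7.86 × 10^-3 M.
Second step: Ka2 = [H+][CH2(COO)2^2-]/[CH2(COOH)COO-] ≈ [CH2(COO)2^2-] (since [H+] ≈ [CH2(COOH)COO-]).
So [CH2(COO)2^2-] ≈ Ka2.

2.0 × 10^-6 M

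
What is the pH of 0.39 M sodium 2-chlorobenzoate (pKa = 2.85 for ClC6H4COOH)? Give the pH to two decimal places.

ClC6H4COO- is the conjugate base of the weak acid ClC6H4COOH.
Ka = 10^(−2.85) = 1.41 × 10^-3
Kb = Kw/Ka = 1.0×10^-14 / 1.41 × 10^-3 = 7.09 × 10^-12
From the ICE table, Kb = [OH-]²/(0.39 − [OH-]) = 7.09 × 10^-12.
Assume [OH-] ≪ 0.39: [OH-] ≈ √(7.09 × 10^-12 × 0.39) = 1.66 × 10^-6 M
pOH = 5.78, so pH = 14.00 − pOH = 8.22

pH = 8.22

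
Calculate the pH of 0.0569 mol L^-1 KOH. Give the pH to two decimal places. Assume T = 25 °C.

pH = 12.76

KOH is a strong base; [OH-] = 0.0569 M.
pOH = -log(0.0569) = 1.24
pH = 14.00 - 1.24 = 12.76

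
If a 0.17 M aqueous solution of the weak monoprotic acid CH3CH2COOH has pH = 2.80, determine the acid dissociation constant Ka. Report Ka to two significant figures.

Ka = 1.5 × 10^-5

[H+] = 10^(-2.80) = 1.58 × 10^-3 M
At equilibrium [HA] = 0.17 − 1.58 × 10^-3 = 1.68 × 10^-1 M
Ka = [H+][A-]/[HA] = (1.58 × 10^-3)² / 1.68 × 10^-1 = 1.5 × 10^-5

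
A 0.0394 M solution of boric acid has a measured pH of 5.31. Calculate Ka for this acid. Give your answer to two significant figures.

[H+] = 10^(-5.31) = 4.90 × 10^-6 M
At equilibrium [HA] = 0.0394 − 4.90 × 10^-6 = 3.94 × 10^-2 M
Ka = [H+][A-]/[HA] = (4.90 × 10^-6)² / 3.94 × 10^-2 = 6.1 × 10^-10

Ka = 6.1 × 10^-10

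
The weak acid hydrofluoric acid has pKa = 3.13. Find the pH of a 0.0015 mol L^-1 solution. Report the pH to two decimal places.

pH = 3.13

HF ⇌ F- + H+
Ka = 10^(−3.13) = 7.41 × 10^-4
From the ICE table, Ka = x²/(0.0015 − x) = 7.41 × 10^-4.
The 5% rule fails; solving x² + Ka·x − Ka·C₀ = 0 exactly:
x = (−Ka + √(Ka² + 4·Ka·C₀))/2 = 7.47 × 10^-4 M
pH = −log(7.47 × 10^-4) = 3.13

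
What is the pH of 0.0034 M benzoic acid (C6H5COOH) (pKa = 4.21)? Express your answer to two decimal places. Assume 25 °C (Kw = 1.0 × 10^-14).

pH = 3.37

C6H5COOH ⇌ C6H5COO- + H+
Ka = 10^(−4.21) = 6.17 × 10^-5
Ka = x²/(0.0034 − x) = 6.17 × 10^-5
x is not negligible relative to C₀; solve x² + 6.17e-05·x − 2.1e-07 = 0.
x = (−Ka + √(Ka² + 4·Ka·C₀))/2 = 4.28 × 10^-4 M
pH = −log[H+] = −log(4.28 × 10^-4) = 3.37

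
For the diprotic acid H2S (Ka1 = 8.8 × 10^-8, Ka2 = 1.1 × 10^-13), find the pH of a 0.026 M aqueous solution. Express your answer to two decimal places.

pH = 4.32

Since Ka1 ≫ Ka2, the first ionization dominates [H+].
Ka1 = x²/(0.026 − x) = 8.8 × 10^-8
x ≈ √(8.8 × 10^-8 × 0.026) = 4.78 × 10^-5 M
pH = −log(4.78 × 10^-5) = 4.32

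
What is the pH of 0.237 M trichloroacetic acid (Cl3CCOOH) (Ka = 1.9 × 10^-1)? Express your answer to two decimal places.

pH = 0.86

Cl3CCOOH ⇌ Cl3CCOO- + H+
Ka = [H+]²/(0.237 − [H+]) = 1.9 × 10^-1
[H+] is not negligible relative to C₀; solve [H+]² + 0.19·[H+] − 0.045 = 0.
[H+] = [−0.19 + √(0.19² + 0.18)]/2 = 1.37 × 10^-1 M
pH = −log[H+] = −log(1.37 × 10^-1) = 0.86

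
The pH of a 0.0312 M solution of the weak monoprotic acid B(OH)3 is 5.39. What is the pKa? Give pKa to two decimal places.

[H+] = 10^(-5.39) = 4.07 × 10^-6 M
At equilibrium [HA] = 0.0312 − 4.07 × 10^-6 = 3.12 × 10^-2 M
Ka = [H+][A-]/[HA] = (4.07 × 10^-6)² / 3.12 × 10^-2 = 5.31 × 10^-10
pKa = -log(5.31 × 10^-10) = 9.27

pKa = 9.27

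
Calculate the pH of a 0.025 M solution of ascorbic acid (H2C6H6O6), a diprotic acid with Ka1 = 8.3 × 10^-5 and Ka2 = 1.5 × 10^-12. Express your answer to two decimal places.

pH = 2.85

Ka1 ≫ Ka2, so treat the first dissociation as the only significant source of H+.
Ka1 = x²/(0.025 − x) = 8.3 × 10^-5
Solving the quadratic: x = (−Ka1 + √(Ka1² + 4·Ka1·C₀))/2 = 1.40 × 10^-3 M
pH = −log(1.40 × 10^-3) = 2.85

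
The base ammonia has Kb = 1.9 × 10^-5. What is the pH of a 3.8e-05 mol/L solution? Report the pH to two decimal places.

pH = 9.28

NH3 + H2O ⇌ NH4+ + OH-
Kb = [OH-]²/(3.8e-05 − [OH-]) = 1.9 × 10^-5
The 5% rule fails; solving [OH-]² + Kb·[OH-] − Kb·C₀ = 0 exactly:
[OH-] = (−Kb + √(Kb² + 4·Kb·C₀))/2 = 1.90 × 10^-5 M
pOH = 4.72, so pH = 14.00 − pOH = 9.28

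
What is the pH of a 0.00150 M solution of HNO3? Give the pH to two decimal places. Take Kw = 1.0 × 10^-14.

pH = 2.82

HNO3 is a strong acid and dissociates completely, so [H+] = 0.00150 M.
pH = -log(0.0015) = 2.82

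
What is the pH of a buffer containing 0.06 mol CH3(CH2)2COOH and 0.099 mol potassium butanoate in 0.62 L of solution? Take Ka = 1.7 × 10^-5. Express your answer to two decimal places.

pKa = −log(1.7 × 10^-5) = 4.770
pH = pKa + log([A⁻]/[HA]) = 4.770 + log(0.099/0.06)
pH = 4.770 + (+0.217) = 4.99

pH = 4.99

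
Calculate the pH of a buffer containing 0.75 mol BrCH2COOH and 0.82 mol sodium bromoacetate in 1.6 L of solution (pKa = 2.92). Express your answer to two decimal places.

pH = 2.96

pH = pKa + log([A⁻]/[HA]) = 2.92 + log(0.82/0.75)
pH = 2.92 + (+0.039) = 2.96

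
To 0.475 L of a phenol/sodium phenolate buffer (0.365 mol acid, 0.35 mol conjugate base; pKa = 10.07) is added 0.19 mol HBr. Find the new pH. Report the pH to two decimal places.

Added H+ converts C6H5O- to C6H5OH: C6H5OH → 0.555 mol, C6H5O- → 0.16 mol.
Henderson–Hasselbalch with mole ratio 0.16/0.555: pH = 10.07 + (-0.540)

pH = 9.53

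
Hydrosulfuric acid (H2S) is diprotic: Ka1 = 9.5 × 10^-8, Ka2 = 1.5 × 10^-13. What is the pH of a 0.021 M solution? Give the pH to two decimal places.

pH = 4.35

Since Ka1 ≫ Ka2, the first ionization dominates [H+].
Ka1 = x²/(0.021 − x) = 9.5 × 10^-8
x ≈ √(9.5 × 10^-8 × 0.021) = 4.47 × 10^-5 M
pH = −log(4.47 × 10^-5) = 4.35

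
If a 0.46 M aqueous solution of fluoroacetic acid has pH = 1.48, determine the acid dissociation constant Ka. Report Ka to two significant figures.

Ka = 2.6 × 10^-3

[H+] = 10^(-1.48) = 3.31 × 10^-2 M
At equilibrium [HA] = 0.46 − 3.31 × 10^-2 = 4.27 × 10^-1 M
Ka = [H+][A-]/[HA] = (3.31 × 10^-2)² / 4.27 × 10^-1 = 2.6 × 10^-3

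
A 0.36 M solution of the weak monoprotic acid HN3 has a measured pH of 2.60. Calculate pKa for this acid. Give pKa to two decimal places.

[H+] = 10^(-2.60) = 2.51 × 10^-3 M
At equilibrium [HA] = 0.36 − 2.51 × 10^-3 = 3.57 × 10^-1 M
Ka = [H+][A-]/[HA] = (2.51 × 10^-3)² / 3.57 × 10^-1 = 1.76 × 10^-5
pKa = -log(1.76 × 10^-5) = 4.75

pKa = 4.75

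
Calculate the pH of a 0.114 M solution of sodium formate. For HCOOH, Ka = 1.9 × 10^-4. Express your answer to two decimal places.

HCOO- is the conjugate base of the weak acid HCOOH.
Kb = Kw/Ka = 1.0×10^-14 / 1.9 × 10^-4 = 5.26 × 10^-11
Let x = [OH-] at equilibrium. Kb = x²/(0.114 − x).
Assume x ≪ 0.114: x ≈ √(5.26 × 10^-11 × 0.114) = 2.45 × 10^-6 M
Check: 0.0021% ionized — well under 5%, approximation valid.
pOH = −log(2.45 × 10^-6) = 5.61; pH = 14.00 − 5.61 = 8.39

pH = 8.39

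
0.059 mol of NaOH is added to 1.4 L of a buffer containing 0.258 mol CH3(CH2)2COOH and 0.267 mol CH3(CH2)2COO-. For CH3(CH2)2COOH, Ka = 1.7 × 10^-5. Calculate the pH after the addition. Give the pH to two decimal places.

After neutralization: n(CH3(CH2)2COOH) = 0.199 mol, n(CH3(CH2)2COO-) = 0.326 mol.
pKa = −log(1.7 × 10^-5) = 4.770
pH = pKa + log(n_CH3(CH2)2COO-/n_CH3(CH2)2COOH) = 4.770 + log(0.326/0.199) = 4.770 + (+0.214)

pH = 4.98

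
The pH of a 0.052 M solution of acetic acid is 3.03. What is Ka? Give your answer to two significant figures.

Ka = 1.7 × 10^-5

[H+] = 10^(-3.03) = 9.33 × 10^-4 M
At equilibrium [HA] = 0.052 − 9.33 × 10^-4 = 5.11 × 10^-2 M
Ka = [H+][A-]/[HA] = (9.33 × 10^-4)² / 5.11 × 10^-2 = 1.7 × 10^-5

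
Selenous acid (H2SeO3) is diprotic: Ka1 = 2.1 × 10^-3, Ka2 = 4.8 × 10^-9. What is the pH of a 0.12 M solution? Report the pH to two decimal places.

pH = 1.83

Since Ka1 ≫ Ka2, the first ionization dominates [H+].
Ka1 = x²/(0.12 − x) = 2.1 × 10^-3
Solving the quadratic: x = (−Ka1 + √(Ka1² + 4·Ka1·C₀))/2 = 1.49 × 10^-2 M
pH = −log(1.49 × 10^-2) = 1.83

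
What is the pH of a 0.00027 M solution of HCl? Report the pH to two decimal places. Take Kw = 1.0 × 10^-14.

HCl is a strong acid and dissociates completely, so [H+] = 0.00027 M.
pH = -log(0.00027) = 3.57

pH = 3.57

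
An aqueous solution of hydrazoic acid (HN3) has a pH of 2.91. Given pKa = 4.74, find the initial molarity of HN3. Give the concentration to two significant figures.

[H+] = 10^(-2.91) = 1.23 × 10^-3 M = x
Ka = 10^(−4.74) = 1.82 × 10^-5
Ka = x²/(C₀ − x) ⇒ C₀ = x + x²/Ka
C₀ = 1.23 × 10^-3 + (1.23 × 10^-3)²/(1.82 × 10^-5) = 8.44 × 10^-2 M

C₀ = 8.4 × 10^-2 M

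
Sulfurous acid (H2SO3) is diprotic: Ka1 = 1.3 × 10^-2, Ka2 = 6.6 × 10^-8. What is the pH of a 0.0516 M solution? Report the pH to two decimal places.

pH = 1.69

Since Ka1 ≫ Ka2, the first ionization dominates [H+].
Ka1 = x²/(0.0516 − x) = 1.3 × 10^-2
Solving the quadratic: x = (−Ka1 + √(Ka1² + 4·Ka1·C₀))/2 = 2.02 × 10^-2 M
pH = −log(2.02 × 10^-2) = 1.69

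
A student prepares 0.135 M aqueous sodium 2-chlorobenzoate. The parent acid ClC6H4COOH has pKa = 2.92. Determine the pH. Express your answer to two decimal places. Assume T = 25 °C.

ClC6H4COO- is the conjugate base of the weak acid ClC6H4COOH.
Ka = 10^(−2.92) = 1.20 × 10^-3
Kb = Kw/Ka = 1.0×10^-14 / 1.20 × 10^-3 = 8.33 × 10^-12
Kb = [OH-]²/(0.135 − [OH-]) = 8.33 × 10^-12
Assume [OH-] ≪ 0.135: [OH-] ≈ √(8.33 × 10^-12 × 0.135) = 1.06 × 10^-6 M
Check: 0.00079% ionized — well under 5%, approximation valid.
pOH = −log(1.06 × 10^-6) = 5.97; pH = 14.00 − 5.97 = 8.03

pH = 8.03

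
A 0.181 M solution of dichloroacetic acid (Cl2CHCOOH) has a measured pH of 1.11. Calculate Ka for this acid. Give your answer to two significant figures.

Ka = 5.8 × 10^-2

[H+] = 10^(-1.11) = 7.76 × 10^-2 M
At equilibrium [HA] = 0.181 − 7.76 × 10^-2 = 1.03 × 10^-1 M
Ka = [H+][A-]/[HA] = (7.76 × 10^-2)² / 1.03 × 10^-1 = 5.8 × 10^-2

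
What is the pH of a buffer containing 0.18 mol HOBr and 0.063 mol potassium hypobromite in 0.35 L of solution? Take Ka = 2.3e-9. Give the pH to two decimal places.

pH = 8.18

pKa = −log(2.3 × 10^-9) = 8.638
Using pH = pKa + log([base]/[acid]) with [base]/[acid] = 0.063/0.18:
pH = 8.638 + (-0.456) = 8.18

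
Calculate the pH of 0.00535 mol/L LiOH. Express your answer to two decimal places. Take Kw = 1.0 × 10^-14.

pH = 11.73

LiOH is a strong base; [OH-] = 0.00535 M.
pOH = -log(0.00535) = 2.27
pH = 14.00 - 2.27 = 11.73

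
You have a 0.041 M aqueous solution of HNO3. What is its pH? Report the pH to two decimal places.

pH = 1.39

HNO3 is a strong acid and dissociates completely, so [H+] = 0.041 M.
pH = -log(0.041) = 1.39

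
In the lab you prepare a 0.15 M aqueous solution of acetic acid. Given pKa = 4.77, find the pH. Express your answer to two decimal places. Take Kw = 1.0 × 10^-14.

CH3COOH ⇌ CH3COO- + H+
Ka = 10^(−4.77) = 1.70 × 10^-5
From the ICE table, Ka = [H+]²/(0.15 − [H+]) = 1.70 × 10^-5.
Since Ka ≪ C₀, [H+] ≈ √(Ka·C₀) = 1.60 × 10^-3 M.
([H+]/C₀ = 1.1% < 5%, so the approximation holds.)
pH = −log[H+] = −log(1.60 × 10^-3) = 2.80

pH = 2.80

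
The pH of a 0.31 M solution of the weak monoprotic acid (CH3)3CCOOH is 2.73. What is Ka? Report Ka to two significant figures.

[H+] = 10^(-2.73) = 1.86 × 10^-3 M
At equilibrium [HA] = 0.31 − 1.86 × 10^-3 = 3.08 × 10^-1 M
Ka = [H+][A-]/[HA] = (1.86 × 10^-3)² / 3.08 × 10^-1 = 1.1 × 10^-5

Ka = 1.1 × 10^-5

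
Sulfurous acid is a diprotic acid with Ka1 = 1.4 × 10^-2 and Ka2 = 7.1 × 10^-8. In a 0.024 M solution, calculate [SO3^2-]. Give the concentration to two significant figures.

7.1 × 10^-8 M

First ionization gives [H+] ≈ [HSO3-] = 1.26 × 10^-2 M.
Second step: Ka2 = [H+][SO3^2-]/[HSO3-] ≈ [SO3^2-] (since [H+] ≈ [HSO3-]).
So [SO3^2-] ≈ Ka2.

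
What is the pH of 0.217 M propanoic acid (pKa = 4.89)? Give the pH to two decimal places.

CH3CH2COOH ⇌ CH3CH2COO- + H+
Ka = 10^(−4.89) = 1.29 × 10^-5
Let x = [H+] at equilibrium. Ka = x²/(0.217 − x).
Assume x ≪ 0.217: x ≈ √(1.29 × 10^-5 × 0.217) = 1.67 × 10^-3 M
pH = −log(1.67 × 10^-3) = 2.78

pH = 2.78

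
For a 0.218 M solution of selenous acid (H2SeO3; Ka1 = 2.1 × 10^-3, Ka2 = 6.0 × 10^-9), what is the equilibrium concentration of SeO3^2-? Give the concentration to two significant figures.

6.0 × 10^-9 M

First ionization gives [H+] ≈ [HSeO3-] = 2.04 × 10^-2 M.
Second step: Ka2 = [H+][SeO3^2-]/[HSeO3-] ≈ [SeO3^2-] (since [H+] ≈ [HSeO3-]).
So [SeO3^2-] ≈ Ka2.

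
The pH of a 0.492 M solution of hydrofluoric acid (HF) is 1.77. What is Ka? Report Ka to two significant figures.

[H+] = 10^(-1.77) = 1.70 × 10^-2 M
At equilibrium [HA] = 0.492 − 1.70 × 10^-2 = 4.75 × 10^-1 M
Ka = [H+][A-]/[HA] = (1.70 × 10^-2)² / 4.75 × 10^-1 = 6.1 × 10^-4

Ka = 6.1 × 10^-4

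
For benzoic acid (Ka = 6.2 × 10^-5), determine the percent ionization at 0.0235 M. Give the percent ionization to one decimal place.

C6H5COOH ⇌ C6H5COO- + H+; let x = [H+] at equilibrium.
Ka = x²/(C₀ − x); solving the quadratic gives x = 1.18 × 10^-3 M.
Fraction ionized = 1.18 × 10^-3 / 0.0235 = 0.0502 → 5.0%

5.0%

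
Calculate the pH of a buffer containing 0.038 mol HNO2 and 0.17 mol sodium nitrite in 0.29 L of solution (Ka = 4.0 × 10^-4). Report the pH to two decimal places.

pH = 4.05

pKa = −log(4.0 × 10^-4) = 3.398
Henderson–Hasselbalch: pH = pKa + log([NO2-]/[HNO2]) = 3.398 + log(0.17/0.038)
pH = 3.398 + (+0.651) = 4.05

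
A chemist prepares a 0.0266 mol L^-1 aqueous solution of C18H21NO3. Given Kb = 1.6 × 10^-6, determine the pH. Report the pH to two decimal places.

pH = 10.31

C18H21NO3 + H2O ⇌ C18H22NO3+ + OH-
Kb = x²/(0.0266 − x) = 1.6 × 10^-6
Since Kb ≪ C₀, x ≈ √(Kb·C₀) = 2.06 × 10^-4 M.
pOH = 3.69, so pH = 14.00 − pOH = 10.31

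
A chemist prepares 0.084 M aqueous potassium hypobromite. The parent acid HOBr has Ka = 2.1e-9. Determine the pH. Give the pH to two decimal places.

pH = 10.80

OBr- is the conjugate base of the weak acid HOBr.
Kb = Kw/Ka = 1.0×10^-14 / 2.1 × 10^-9 = 4.76 × 10^-6
Kb = [OH-]²/(0.084 − [OH-]) = 4.76 × 10^-6
Since Kb ≪ C₀, [OH-] ≈ √(Kb·C₀) = 6.32 × 10^-4 M.
Check: 0.75% ionized — well under 5%, approximation valid.
pOH = −log(6.32 × 10^-4) = 3.20; pH = 14.00 − 3.20 = 10.80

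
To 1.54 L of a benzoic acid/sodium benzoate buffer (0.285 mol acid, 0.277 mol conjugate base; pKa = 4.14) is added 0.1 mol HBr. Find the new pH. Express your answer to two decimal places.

Added H+ converts C6H5COO- to C6H5COOH: C6H5COOH → 0.385 mol, C6H5COO- → 0.177 mol.
pH = pKa + log([A⁻]/[HA]) = 4.14 + log(0.177/0.385) = 4.14 -0.337

pH = 3.80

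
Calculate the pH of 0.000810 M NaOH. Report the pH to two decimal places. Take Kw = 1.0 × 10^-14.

NaOH is a strong base; [OH-] = 0.00081 M.
pOH = -log(0.00081) = 3.09
pH = 14.00 - 3.09 = 10.91

pH = 10.91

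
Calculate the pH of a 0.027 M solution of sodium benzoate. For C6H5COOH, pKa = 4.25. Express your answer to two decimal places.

C6H5COO- is the conjugate base of the weak acid C6H5COOH.
Ka = 10^(−4.25) = 5.62 × 10^-5
Kb = Kw/Ka = 1.0×10^-14 / 5.62 × 10^-5 = 1.78 × 10^-10
From the ICE table, Kb = x²/(0.027 − x) = 1.78 × 10^-10.
Neglecting x in the denominator: x = √(1.78 × 10^-10 × 0.027) = 2.19 × 10^-6 M
pOH = 5.66, so pH = 14.00 − pOH = 8.34

pH = 8.34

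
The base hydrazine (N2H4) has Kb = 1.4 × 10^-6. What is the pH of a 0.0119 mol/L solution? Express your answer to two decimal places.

pH = 10.11

N2H4 + H2O ⇌ N2H5+ + OH-
From the ICE table, Kb = x²/(0.0119 − x) = 1.4 × 10^-6.
Neglecting x in the denominator: x = √(1.4 × 10^-6 × 0.0119) = 1.29 × 10^-4 M
pOH = −log(1.29 × 10^-4) = 3.89; pH = 14.00 − 3.89 = 10.11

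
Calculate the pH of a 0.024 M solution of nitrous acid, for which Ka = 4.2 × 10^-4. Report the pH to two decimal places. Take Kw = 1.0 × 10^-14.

pH = 2.53

HNO2 ⇌ NO2- + H+
Ka = x²/(0.024 − x) = 4.2 × 10^-4
x is not negligible relative to C₀; solve x² + 0.00042·x − 1.01e-05 = 0.
x = [−0.00042 + √(0.00042² + 4.03e-05)]/2 = 2.97 × 10^-3 M
pH = −log(2.97 × 10^-3) = 2.53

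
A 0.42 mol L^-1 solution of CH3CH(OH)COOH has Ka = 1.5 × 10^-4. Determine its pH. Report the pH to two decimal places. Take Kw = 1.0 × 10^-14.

CH3CH(OH)COOH ⇌ CH3CH(OH)COO- + H+
Ka = [H+]²/(0.42 − [H+]) = 1.5 × 10^-4
Neglecting [H+] in the denominator: [H+] = √(1.5 × 10^-4 × 0.42) = 7.94 × 10^-3 M
pH = −log[H+] = −log(7.94 × 10^-3) = 2.10

pH = 2.10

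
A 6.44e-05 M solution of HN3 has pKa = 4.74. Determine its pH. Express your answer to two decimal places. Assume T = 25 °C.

pH = 4.58

HN3 ⇌ N3- + H+
Ka = 10^(−4.74) = 1.82 × 10^-5
From the ICE table, Ka = [H+]²/(6.44e-05 − [H+]) = 1.82 × 10^-5.
The 5% rule fails; solving [H+]² + Ka·[H+] − Ka·C₀ = 0 exactly:
[H+] = (−Ka + √(Ka² + 4·Ka·C₀))/2 = 2.63 × 10^-5 M
pH = −log(2.63 × 10^-5) = 4.58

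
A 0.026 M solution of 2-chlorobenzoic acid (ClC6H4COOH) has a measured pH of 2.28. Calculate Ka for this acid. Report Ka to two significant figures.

Ka = 1.3 × 10^-3

[H+] = 10^(-2.28) = 5.25 × 10^-3 M
At equilibrium [HA] = 0.026 − 5.25 × 10^-3 = 2.07 × 10^-2 M
Ka = [H+][A-]/[HA] = (5.25 × 10^-3)² / 2.07 × 10^-2 = 1.3 × 10^-3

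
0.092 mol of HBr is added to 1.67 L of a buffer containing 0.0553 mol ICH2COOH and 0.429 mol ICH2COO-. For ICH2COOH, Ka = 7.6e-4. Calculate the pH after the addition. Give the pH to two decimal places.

pH = 3.48

Added H+ converts ICH2COO- to ICH2COOH: ICH2COOH → 0.147 mol, ICH2COO- → 0.337 mol.
pKa = −log(7.6 × 10^-4) = 3.119
pH = pKa + log(n_ICH2COO-/n_ICH2COOH) = 3.119 + log(0.337/0.147) = 3.119 + (+0.360)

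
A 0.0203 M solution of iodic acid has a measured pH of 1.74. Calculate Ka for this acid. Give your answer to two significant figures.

Ka = 1.6 × 10^-1

[H+] = 10^(-1.74) = 1.82 × 10^-2 M
At equilibrium [HA] = 0.0203 − 1.82 × 10^-2 = 2.10 × 10^-3 M
Ka = [H+][A-]/[HA] = (1.82 × 10^-2)² / 2.10 × 10^-3 = 1.6 × 10^-1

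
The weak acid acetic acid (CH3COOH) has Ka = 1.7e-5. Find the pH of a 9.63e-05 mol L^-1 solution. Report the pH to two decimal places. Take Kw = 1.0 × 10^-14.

pH = 4.48

CH3COOH ⇌ CH3COO- + H+
Let x = [H+] at equilibrium. Ka = x²/(9.63e-05 − x).
The 5% rule fails; solving x² + Ka·x − Ka·C₀ = 0 exactly:
x = [−1.7e-05 + √(1.7e-05² + 6.55e-09)]/2 = 3.28 × 10^-5 M
pH = −log[H+] = −log(3.28 × 10^-5) = 4.48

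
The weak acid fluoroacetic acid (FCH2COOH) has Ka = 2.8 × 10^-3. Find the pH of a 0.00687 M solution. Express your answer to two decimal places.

pH = 2.49

FCH2COOH ⇌ FCH2COO- + H+
From the ICE table, Ka = [H+]²/(0.00687 − [H+]) = 2.8 × 10^-3.
The 5% rule fails; solving [H+]² + Ka·[H+] − Ka·C₀ = 0 exactly:
[H+] = (−Ka + √(Ka² + 4·Ka·C₀))/2 = 3.20 × 10^-3 M
pH = −log(3.20 × 10^-3) = 2.49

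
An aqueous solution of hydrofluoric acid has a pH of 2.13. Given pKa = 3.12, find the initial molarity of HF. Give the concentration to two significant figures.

C₀ = 8.0 × 10^-2 M

[H+] = 10^(-2.13) = 7.41 × 10^-3 M = x
Ka = 10^(−3.12) = 7.59 × 10^-4
Ka = x²/(C₀ − x) ⇒ C₀ = x + x²/Ka
C₀ = 7.41 × 10^-3 + (7.41 × 10^-3)²/(7.59 × 10^-4) = 7.98 × 10^-2 M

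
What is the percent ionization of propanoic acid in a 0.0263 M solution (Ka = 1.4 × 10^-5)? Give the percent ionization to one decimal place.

CH3CH2COOH ⇌ CH3CH2COO- + H+; let x = [H+] at equilibrium.
x ≈ √(Ka·C₀) = √(1.4 × 10^-5 × 0.0263) = 6.07 × 10^-4 M
% ionization = x/C₀ × 100% = 6.07 × 10^-4/0.0263 × 100% = 2.3%

2.3%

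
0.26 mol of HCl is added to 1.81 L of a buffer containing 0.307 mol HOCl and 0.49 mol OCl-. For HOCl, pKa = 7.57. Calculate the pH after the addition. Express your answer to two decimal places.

Added H+ converts OCl- to HOCl: HOCl → 0.567 mol, OCl- → 0.23 mol.
pH = pKa + log([A⁻]/[HA]) = 7.57 + log(0.23/0.567) = 7.57 -0.392

pH = 7.18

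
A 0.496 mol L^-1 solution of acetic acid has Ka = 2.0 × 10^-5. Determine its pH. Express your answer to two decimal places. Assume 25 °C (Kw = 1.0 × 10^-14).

pH = 2.50

CH3COOH ⇌ CH3COO- + H+
Ka = x²/(0.496 − x) = 2.0 × 10^-5
Assume x ≪ 0.496: x ≈ √(2.0 × 10^-5 × 0.496) = 3.15 × 10^-3 M
Check: 0.64% ionized — well under 5%, approximation valid.
pH = −log[H+] = −log(3.15 × 10^-3) = 2.50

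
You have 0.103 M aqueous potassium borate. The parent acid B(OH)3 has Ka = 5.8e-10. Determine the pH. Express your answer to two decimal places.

pH = 11.12

B(OH)4- is the conjugate base of the weak acid B(OH)3.
Kb = Kw/Ka = 1.0×10^-14 / 5.8 × 10^-10 = 1.72 × 10^-5
From the ICE table, Kb = x²/(0.103 − x) = 1.72 × 10^-5.
Assume x ≪ 0.103: x ≈ √(1.72 × 10^-5 × 0.103) = 1.33 × 10^-3 M
pOH = −log(1.33 × 10^-3) = 2.88; pH = 14.00 − 2.88 = 11.12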